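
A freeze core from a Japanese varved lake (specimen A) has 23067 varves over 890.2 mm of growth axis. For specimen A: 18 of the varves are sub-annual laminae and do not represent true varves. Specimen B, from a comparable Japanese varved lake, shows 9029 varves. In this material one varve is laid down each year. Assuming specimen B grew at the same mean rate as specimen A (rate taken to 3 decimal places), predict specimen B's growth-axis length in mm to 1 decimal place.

Specimen A: true varve count = 23067 − 18 = 23049.
A: Extension rate ≈ 890.2 / 23049 = 0.039 mm/yr.
Length of B = 0.039 × 9029 = 352.1 mm.

352.1 mm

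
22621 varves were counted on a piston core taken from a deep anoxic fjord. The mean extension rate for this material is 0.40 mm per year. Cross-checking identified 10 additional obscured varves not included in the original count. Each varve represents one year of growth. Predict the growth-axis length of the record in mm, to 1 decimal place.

9052.4 mm

Adjusted count: 22621 + 10 = 22631 varves.
22631 years at 0.40 mm/year gives 0.40 × 22631 = 9052.4 mm.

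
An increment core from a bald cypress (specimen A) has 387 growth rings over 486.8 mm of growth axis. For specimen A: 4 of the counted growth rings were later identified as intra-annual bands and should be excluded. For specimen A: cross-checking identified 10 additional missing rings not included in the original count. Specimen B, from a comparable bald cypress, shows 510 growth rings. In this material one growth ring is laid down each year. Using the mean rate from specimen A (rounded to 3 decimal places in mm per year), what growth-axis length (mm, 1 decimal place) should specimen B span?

Specimen A: adjusted count: 387 − 4 + 10 = 393 growth rings.
A: 486.8 mm over 393 years gives 486.8 / 393 ≈ 1.239 mm/yr.
B's length ≈ 1.239 × 510 = 631.9 mm.

631.9 mm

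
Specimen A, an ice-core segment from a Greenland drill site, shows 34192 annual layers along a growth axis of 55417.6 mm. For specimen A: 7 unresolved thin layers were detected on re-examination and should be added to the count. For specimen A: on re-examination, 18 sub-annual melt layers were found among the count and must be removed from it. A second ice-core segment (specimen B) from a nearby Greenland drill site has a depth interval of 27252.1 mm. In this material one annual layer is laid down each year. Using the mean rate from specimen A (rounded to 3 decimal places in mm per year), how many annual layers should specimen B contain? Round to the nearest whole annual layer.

16812 annual layers

Specimen A: correcting the raw count gives 34192 − 18 + 7 = 34181 true annual layers.
A: 55417.6 mm over 34181 years gives 55417.6 / 34181 ≈ 1.621 mm/yr.
Specimen B: 27252.1 mm / 1.621 mm per year = 16811.91 years ≈ 16812 annual layers.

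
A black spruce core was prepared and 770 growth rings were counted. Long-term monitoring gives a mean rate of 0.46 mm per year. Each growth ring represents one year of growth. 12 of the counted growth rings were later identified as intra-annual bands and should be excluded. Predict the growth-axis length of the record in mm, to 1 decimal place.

348.7 mm

Correcting the raw count gives 770 − 12 = 758 true growth rings.
758 years at 0.46 mm/year gives 0.46 × 758 = 348.7 mm.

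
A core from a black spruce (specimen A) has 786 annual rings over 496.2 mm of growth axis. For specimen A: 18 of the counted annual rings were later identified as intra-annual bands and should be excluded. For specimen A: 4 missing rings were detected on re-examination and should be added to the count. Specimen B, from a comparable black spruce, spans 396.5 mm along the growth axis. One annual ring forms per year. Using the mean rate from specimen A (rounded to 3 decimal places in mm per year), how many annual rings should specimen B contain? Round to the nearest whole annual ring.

Specimen A: after corrections the count is 786 − 18 + 4 = 772 annual rings.
A: Extension rate ≈ 496.2 / 772 = 0.643 mm/yr.
For B, 396.5 / 0.643 = 616.64 years ≈ 617 annual rings.

617 annual rings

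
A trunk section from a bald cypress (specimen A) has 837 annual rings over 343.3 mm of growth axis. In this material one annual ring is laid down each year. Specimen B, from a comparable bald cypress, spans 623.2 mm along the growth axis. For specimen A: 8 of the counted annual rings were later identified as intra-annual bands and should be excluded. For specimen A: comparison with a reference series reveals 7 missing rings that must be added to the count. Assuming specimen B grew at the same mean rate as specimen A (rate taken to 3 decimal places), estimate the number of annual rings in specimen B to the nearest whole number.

Specimen A: true annual ring count = 837 − 8 + 7 = 836.
A: Extension rate ≈ 343.3 / 836 = 0.411 mm/yr.
Specimen B: 623.2 mm / 0.411 mm per year = 1516.30 years ≈ 1516 annual rings.

1516 annual rings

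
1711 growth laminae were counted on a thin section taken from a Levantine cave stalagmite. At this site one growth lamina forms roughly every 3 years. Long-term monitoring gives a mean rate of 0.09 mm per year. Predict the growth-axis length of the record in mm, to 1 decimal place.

462.0 mm

1711 growth laminae at 3 years each span 1711 × 3 = 5133 years.
Predicted length = 0.09 mm/year × 5133 years = 462.0 mm.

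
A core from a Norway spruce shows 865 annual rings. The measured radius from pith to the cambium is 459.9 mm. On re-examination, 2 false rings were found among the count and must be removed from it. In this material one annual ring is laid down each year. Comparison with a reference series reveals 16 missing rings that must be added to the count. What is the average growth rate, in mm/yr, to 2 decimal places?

True annual ring count = 865 − 2 + 16 = 879.
459.9 mm over 879 years gives 459.9 / 879 ≈ 0.52 mm/yr.

0.52 mm/yr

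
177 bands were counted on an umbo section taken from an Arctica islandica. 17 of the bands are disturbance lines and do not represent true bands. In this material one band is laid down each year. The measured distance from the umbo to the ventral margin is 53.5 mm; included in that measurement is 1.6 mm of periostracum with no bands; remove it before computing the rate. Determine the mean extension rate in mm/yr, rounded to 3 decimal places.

After corrections the count is 177 − 17 = 160 bands.
The growth record spans 53.5 − 1.6 = 51.9 mm.
51.9 mm over 160 years gives 51.9 / 160 ≈ 0.324 mm/yr.

0.324 mm/yr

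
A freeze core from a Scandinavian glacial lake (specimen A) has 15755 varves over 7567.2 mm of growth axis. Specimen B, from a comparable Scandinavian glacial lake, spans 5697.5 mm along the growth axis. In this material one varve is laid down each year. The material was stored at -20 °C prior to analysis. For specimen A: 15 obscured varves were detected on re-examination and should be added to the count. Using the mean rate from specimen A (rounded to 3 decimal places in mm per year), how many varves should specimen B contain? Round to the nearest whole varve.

Specimen A: adjusted count: 15755 + 15 = 15770 varves.
A: Mean rate = 7567.2 mm / 15770 years ≈ 0.480 mm/year.
B spans 5697.5 / 0.480 = 11869.79 years ≈ 11870 varves.

11870 varves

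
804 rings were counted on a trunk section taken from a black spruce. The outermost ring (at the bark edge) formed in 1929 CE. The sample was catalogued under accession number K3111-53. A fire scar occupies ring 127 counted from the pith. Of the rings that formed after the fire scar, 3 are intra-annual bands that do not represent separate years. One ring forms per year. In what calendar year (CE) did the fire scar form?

Between ring 127 and the bark edge there are 804 − 127 = 677 rings.
677 − 3 false = 674 true rings after the fire scar.
1929 − 674 = 1255 CE.

1255 CE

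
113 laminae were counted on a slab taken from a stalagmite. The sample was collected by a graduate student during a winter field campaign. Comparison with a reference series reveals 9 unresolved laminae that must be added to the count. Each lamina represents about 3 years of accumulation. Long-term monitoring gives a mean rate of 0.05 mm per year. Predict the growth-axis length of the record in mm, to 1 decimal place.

After corrections the count is 113 + 9 = 122 laminae.
At 3 years per lamina, 122 × 3 = 366 years.
Predicted length = 0.05 mm/year × 366 years = 18.3 mm.

18.3 mm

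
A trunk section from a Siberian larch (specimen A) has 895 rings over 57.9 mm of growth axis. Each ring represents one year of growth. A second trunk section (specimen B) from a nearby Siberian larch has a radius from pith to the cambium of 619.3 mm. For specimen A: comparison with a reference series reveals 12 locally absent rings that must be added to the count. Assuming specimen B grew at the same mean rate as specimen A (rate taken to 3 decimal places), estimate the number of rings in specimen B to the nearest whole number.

9677 rings

Specimen A: adjusted count: 895 + 12 = 907 rings.
A: Extension rate ≈ 57.9 / 907 = 0.064 mm/year.
For B, 619.3 / 0.064 = 9676.56 years ≈ 9677 rings.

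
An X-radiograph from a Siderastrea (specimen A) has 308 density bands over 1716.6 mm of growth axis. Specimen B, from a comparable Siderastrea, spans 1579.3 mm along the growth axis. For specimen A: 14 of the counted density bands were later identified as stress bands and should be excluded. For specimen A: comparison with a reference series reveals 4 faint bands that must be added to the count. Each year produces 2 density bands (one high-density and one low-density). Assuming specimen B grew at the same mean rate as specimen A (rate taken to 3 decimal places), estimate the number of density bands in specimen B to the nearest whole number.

274 density bands

Specimen A: adjusted count: 308 − 14 + 4 = 298 density bands.
Specimen A: 298 density bands at 2 per year is 298 / 2 = 149 years.
A: Mean rate = 1716.6 mm / 149 years ≈ 11.521 mm per year.
Specimen B: 1579.3 mm / 11.521 mm per year = 137.08 years; at 2 density bands per year that is 137.08 × 2 ≈ 274 density bands.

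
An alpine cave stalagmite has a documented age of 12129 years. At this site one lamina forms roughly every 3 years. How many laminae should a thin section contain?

One lamina every 3 years means 12129 / 3 = 4043 laminae.
So 4043 laminae should be present.

4043 laminae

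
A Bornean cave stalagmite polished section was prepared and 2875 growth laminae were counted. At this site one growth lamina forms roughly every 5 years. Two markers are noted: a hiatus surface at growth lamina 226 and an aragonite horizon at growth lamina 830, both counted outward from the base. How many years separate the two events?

3020 yr

Separation: 830 − 226 = 604 growth laminae.
604 growth laminae at 5 years each span 604 × 5 = 3020 years.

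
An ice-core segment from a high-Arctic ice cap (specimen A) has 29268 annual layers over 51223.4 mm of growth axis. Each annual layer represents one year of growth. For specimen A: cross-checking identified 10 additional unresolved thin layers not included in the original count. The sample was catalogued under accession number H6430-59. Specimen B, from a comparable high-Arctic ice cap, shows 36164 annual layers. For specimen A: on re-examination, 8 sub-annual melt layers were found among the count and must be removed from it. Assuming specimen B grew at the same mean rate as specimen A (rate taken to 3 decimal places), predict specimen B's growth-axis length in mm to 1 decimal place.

Specimen A: correcting the raw count gives 29268 − 8 + 10 = 29270 true annual layers.
A: 51223.4 mm over 29270 years gives 51223.4 / 29270 ≈ 1.750 mm/yr.
B's length ≈ 1.750 × 36164 = 63287.0 mm.

63287.0 mm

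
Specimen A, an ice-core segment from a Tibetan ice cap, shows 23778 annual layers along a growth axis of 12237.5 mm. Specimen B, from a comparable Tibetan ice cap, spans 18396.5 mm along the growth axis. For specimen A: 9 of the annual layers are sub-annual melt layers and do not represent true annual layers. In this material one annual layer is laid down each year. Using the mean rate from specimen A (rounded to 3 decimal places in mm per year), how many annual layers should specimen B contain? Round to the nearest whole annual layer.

Specimen A: after corrections the count is 23778 − 9 = 23769 annual layers.
A: 12237.5 mm over 23769 years gives 12237.5 / 23769 ≈ 0.515 mm/yr.
B spans 18396.5 / 0.515 = 35721.36 years ≈ 35721 annual layers.

35721 annual layers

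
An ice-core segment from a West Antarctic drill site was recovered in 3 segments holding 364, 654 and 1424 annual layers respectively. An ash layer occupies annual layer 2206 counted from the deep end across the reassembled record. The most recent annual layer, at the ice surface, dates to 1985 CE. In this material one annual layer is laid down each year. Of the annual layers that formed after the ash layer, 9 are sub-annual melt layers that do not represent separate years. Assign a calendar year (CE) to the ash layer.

1758 CE

Total annual layers = 364 + 654 + 1424 = 2442.
Between annual layer 2206 and the ice surface there are 2442 − 2206 = 236 annual layers.
236 − 9 false = 227 true annual layers after the ash layer.
Counting back 227 years from 1985 CE places the ash layer in 1985 − 227 = 1758 CE.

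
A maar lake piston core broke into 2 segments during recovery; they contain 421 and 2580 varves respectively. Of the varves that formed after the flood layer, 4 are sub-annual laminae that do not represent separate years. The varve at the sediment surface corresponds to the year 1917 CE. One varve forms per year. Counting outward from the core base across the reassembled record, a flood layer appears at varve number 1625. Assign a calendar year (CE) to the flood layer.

Total varves = 421 + 2580 = 3001.
Between varve 1625 and the sediment surface there are 3001 − 1625 = 1376 varves.
Excluding 4 false varves: 1376 − 4 = 1372.
1917 − 1372 = 545 CE.

545 CE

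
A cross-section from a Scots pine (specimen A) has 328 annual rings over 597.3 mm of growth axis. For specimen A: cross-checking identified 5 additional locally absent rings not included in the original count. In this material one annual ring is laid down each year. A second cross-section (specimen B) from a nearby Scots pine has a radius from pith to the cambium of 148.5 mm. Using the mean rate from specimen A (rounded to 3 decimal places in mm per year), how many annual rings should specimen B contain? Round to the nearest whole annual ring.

Specimen A: adjusted count: 328 + 5 = 333 annual rings.
A: 597.3 mm over 333 years gives 597.3 / 333 ≈ 1.794 mm/yr.
For B, 148.5 / 1.794 = 82.78 years ≈ 83 annual rings.

83 annual rings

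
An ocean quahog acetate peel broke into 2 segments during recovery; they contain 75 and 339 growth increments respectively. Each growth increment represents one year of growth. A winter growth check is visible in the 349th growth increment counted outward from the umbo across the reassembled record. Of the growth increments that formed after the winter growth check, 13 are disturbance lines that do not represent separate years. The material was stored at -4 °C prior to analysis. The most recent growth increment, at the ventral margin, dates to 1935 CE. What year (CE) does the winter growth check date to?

1883 CE

Total growth increments = 75 + 339 = 414.
414 − 349 = 65 growth increments lie beyond the winter growth check toward the ventral margin.
65 − 13 false = 52 true growth increments after the winter growth check.
The growth increment at the ventral margin is 1935 CE, so the winter growth check dates to 1935 − 52 = 1883 CE.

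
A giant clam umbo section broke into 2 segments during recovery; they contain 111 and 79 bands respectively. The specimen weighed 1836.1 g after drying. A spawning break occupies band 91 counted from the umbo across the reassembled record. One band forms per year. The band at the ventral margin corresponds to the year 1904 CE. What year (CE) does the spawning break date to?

1805 CE

Total bands = 111 + 79 = 190.
190 − 91 = 99 bands lie beyond the spawning break toward the ventral margin.
1904 − 99 = 1805 CE.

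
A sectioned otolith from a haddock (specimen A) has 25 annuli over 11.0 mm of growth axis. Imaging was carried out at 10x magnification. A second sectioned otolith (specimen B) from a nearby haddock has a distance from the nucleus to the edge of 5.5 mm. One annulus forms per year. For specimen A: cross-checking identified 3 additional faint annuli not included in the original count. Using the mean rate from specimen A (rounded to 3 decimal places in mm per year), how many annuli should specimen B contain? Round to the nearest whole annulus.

14 annuli

Specimen A: after corrections the count is 25 + 3 = 28 annuli.
A: Extension rate ≈ 11.0 / 28 = 0.393 mm/yr.
B spans 5.5 / 0.393 = 13.99 years ≈ 14 annuli.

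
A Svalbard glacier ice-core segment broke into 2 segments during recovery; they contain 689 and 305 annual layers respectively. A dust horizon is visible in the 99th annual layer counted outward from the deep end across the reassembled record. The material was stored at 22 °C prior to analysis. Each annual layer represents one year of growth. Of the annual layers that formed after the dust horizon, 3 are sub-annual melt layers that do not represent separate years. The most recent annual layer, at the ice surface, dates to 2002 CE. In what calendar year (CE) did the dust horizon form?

1110 CE

Total annual layers = 689 + 305 = 994.
The dust horizon sits at annual layer 99 from the deep end, so 994 − 99 = 895 annual layers formed after it.
Removing the 3 false annual layers leaves 895 − 3 = 892 true annual layers beyond the dust horizon.
Counting back 892 years from 2002 CE places the dust horizon in 2002 − 892 = 1110 CE.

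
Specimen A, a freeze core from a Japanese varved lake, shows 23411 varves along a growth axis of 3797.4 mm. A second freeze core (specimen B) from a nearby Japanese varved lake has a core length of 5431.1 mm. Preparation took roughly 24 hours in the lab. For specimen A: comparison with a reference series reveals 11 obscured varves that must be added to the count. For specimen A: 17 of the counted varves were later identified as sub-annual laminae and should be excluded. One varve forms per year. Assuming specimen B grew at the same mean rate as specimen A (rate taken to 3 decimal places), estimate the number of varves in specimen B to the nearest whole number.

33525 varves

Specimen A: after corrections the count is 23411 − 17 + 11 = 23405 varves.
A: Extension rate ≈ 3797.4 / 23405 = 0.162 mm/year.
Specimen B: 5431.1 mm / 0.162 mm per year = 33525.31 years ≈ 33525 varves.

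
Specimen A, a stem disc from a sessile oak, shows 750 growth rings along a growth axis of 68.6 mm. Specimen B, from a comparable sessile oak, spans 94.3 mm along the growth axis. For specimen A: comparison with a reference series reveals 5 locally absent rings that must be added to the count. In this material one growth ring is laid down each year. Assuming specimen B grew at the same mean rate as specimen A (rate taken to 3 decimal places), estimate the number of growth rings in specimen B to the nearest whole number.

Specimen A: after corrections the count is 750 + 5 = 755 growth rings.
A: Mean rate = 68.6 mm / 755 years ≈ 0.091 mm/year.
B spans 94.3 / 0.091 = 1036.26 years ≈ 1036 growth rings.

1036 growth rings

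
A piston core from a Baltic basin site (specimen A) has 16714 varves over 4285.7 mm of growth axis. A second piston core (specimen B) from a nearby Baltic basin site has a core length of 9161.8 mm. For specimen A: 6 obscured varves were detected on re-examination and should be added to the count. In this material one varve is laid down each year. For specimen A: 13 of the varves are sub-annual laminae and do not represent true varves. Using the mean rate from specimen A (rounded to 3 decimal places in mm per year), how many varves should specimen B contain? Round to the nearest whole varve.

35649 varves

Specimen A: after corrections the count is 16714 − 13 + 6 = 16707 varves.
A: Extension rate ≈ 4285.7 / 16707 = 0.257 mm/yr.
For B, 9161.8 / 0.257 = 35649.03 years ≈ 35649 varves.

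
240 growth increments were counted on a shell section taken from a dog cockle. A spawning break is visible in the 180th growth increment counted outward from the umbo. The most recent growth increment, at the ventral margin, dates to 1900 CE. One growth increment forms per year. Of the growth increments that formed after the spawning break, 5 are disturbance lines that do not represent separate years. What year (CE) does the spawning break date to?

1845 CE

240 − 180 = 60 growth increments lie beyond the spawning break toward the ventral margin.
60 − 5 false = 55 true growth increments after the spawning break.
1900 − 55 = 1845 CE.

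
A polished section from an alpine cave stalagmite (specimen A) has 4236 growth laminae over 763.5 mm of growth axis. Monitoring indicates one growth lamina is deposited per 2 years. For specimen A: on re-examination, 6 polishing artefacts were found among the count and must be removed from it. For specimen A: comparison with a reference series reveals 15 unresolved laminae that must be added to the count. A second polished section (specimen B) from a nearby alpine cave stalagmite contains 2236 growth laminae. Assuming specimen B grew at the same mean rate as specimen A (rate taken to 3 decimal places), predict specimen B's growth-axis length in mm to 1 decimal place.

402.5 mm

Specimen A: true growth lamina count = 4236 − 6 + 15 = 4245.
Specimen A: multiplying by 2 years per growth lamina: 4245 × 2 = 8490 years.
A: Mean rate = 763.5 mm / 8490 years ≈ 0.090 mm/year.
Specimen B: multiplying by 2 years per growth lamina: 2236 × 2 = 4472 years. For B, 0.090 mm/year × 4472 years = 402.5 mm.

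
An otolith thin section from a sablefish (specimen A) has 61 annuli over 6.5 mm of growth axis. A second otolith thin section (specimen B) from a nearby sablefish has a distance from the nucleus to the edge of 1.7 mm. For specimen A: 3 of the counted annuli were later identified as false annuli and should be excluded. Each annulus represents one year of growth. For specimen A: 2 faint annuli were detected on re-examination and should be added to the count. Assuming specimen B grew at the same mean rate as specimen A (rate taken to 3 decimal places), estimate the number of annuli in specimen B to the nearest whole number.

Specimen A: true annulus count = 61 − 3 + 2 = 60.
A: Mean rate = 6.5 mm / 60 years ≈ 0.108 mm/yr.
For B, 1.7 / 0.108 = 15.74 years ≈ 16 annuli.

16 annuli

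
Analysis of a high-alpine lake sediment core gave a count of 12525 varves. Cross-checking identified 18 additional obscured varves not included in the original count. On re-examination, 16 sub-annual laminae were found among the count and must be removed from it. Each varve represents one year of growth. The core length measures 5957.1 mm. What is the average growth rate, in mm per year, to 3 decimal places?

0.476 mm per year

After corrections the count is 12525 − 16 + 18 = 12527 varves.
Mean rate = 5957.1 mm / 12527 years ≈ 0.476 mm per year.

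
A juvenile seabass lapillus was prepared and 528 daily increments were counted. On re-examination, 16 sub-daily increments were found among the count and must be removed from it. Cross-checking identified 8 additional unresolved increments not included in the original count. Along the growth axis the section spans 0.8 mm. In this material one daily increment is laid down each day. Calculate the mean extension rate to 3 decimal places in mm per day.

After corrections the count is 528 − 16 + 8 = 520 daily increments.
0.8 mm over 520 days gives 0.8 / 520 ≈ 0.002 mm per day.

0.002 mm per day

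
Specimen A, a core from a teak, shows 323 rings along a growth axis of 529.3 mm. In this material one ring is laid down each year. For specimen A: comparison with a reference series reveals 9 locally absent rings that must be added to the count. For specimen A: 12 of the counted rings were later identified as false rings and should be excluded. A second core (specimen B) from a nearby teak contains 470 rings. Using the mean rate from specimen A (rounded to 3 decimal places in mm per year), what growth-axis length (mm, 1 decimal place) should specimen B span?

777.4 mm

Specimen A: correcting the raw count gives 323 − 12 + 9 = 320 true rings.
A: Mean rate = 529.3 mm / 320 years ≈ 1.654 mm/yr.
For B, 1.654 mm/year × 470 years = 777.4 mm.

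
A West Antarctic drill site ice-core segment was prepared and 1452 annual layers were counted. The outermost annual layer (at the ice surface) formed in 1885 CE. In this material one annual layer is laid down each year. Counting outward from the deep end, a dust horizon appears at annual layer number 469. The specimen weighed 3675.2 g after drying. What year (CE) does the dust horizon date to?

Between annual layer 469 and the ice surface there are 1452 − 469 = 983 annual layers.
The annual layer at the ice surface is 1885 CE, so the dust horizon dates to 1885 − 983 = 902 CE.

902 CE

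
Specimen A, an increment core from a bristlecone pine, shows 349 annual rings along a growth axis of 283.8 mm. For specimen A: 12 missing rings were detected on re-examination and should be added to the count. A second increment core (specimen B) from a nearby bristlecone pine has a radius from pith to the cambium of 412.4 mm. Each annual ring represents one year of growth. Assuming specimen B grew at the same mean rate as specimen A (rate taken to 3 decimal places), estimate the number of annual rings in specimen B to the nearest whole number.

525 annual rings

Specimen A: after corrections the count is 349 + 12 = 361 annual rings.
A: Extension rate ≈ 283.8 / 361 = 0.786 mm/year.
Specimen B: 412.4 mm / 0.786 mm per year = 524.68 years ≈ 525 annual rings.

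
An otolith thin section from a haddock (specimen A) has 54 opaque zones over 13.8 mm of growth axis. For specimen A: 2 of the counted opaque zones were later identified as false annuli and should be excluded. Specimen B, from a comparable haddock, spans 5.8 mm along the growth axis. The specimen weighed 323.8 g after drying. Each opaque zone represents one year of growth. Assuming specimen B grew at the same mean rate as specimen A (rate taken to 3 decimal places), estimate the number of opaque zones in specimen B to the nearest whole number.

Specimen A: adjusted count: 54 − 2 = 52 opaque zones.
A: Mean rate = 13.8 mm / 52 years ≈ 0.265 mm/yr.
Specimen B: 5.8 mm / 0.265 mm per year = 21.89 years ≈ 22 opaque zones.

22 opaque zones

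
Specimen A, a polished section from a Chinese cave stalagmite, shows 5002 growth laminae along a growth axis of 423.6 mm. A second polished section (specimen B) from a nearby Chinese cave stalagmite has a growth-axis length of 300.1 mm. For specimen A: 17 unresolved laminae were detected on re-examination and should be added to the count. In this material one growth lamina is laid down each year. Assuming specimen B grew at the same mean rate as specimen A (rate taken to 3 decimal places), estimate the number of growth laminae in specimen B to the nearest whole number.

Specimen A: adjusted count: 5002 + 17 = 5019 growth laminae.
A: Mean rate = 423.6 mm / 5019 years ≈ 0.084 mm/year.
B spans 300.1 / 0.084 = 3572.62 years ≈ 3573 growth laminae.

3573 growth laminae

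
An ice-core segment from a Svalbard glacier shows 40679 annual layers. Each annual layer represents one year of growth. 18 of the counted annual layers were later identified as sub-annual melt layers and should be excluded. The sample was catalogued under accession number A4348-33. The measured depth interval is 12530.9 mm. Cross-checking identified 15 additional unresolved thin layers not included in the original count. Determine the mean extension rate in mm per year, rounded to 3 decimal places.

0.308 mm per year

After corrections the count is 40679 − 18 + 15 = 40676 annual layers.
Extension rate ≈ 12530.9 / 40676 = 0.308 mm per year.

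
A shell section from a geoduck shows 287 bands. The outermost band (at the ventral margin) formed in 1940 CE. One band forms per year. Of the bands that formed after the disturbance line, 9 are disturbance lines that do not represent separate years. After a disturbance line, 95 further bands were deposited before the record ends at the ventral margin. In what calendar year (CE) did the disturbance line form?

1854 CE

95 bands formed after the disturbance line.
Removing the 9 false bands leaves 95 − 9 = 86 true bands beyond the disturbance line.
Counting back 86 years from 1940 CE places the disturbance line in 1940 − 86 = 1854 CE.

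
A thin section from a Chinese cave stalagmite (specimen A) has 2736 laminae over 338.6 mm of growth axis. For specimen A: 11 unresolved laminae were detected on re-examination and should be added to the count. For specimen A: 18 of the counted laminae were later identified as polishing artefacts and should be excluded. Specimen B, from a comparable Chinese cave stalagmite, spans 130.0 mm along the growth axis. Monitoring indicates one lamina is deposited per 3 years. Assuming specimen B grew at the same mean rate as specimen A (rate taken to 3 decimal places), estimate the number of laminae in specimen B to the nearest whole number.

Specimen A: after corrections the count is 2736 − 18 + 11 = 2729 laminae.
Specimen A: 2729 laminae at 3 years each span 2729 × 3 = 8187 years.
A: 338.6 mm over 8187 years gives 338.6 / 8187 ≈ 0.041 mm/yr.
For B, 130.0 / 0.041 = 3170.73 years; at 3 years per lamina that is 3170.73 / 3 ≈ 1057 laminae.

1057 laminae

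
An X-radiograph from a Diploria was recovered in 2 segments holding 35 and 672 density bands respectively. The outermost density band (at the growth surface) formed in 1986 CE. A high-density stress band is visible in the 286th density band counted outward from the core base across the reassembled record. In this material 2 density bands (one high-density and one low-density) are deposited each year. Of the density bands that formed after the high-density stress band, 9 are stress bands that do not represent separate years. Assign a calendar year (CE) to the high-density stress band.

1780 CE

Total density bands = 35 + 672 = 707.
The high-density stress band sits at density band 286 from the core base, so 707 − 286 = 421 density bands formed after it.
421 − 9 false = 412 true density bands after the high-density stress band.
With 2 density bands per year, 412 / 2 = 206 years.
The density band at the growth surface is 1986 CE, so the high-density stress band dates to 1986 − 206 = 1780 CE.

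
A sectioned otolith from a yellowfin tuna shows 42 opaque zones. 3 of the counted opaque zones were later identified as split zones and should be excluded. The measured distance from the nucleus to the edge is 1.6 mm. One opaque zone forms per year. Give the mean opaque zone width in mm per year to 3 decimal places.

Correcting the raw count gives 42 − 3 = 39 true opaque zones.
1.6 mm over 39 years gives 1.6 / 39 ≈ 0.041 mm per year.

0.041 mm per year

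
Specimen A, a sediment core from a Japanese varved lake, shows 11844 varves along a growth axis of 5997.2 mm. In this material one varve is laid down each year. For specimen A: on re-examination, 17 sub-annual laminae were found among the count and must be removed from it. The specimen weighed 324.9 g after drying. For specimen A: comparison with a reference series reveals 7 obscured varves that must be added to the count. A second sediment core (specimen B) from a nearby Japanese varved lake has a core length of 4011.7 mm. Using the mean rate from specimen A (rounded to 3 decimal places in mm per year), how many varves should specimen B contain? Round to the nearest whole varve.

Specimen A: after corrections the count is 11844 − 17 + 7 = 11834 varves.
A: Extension rate ≈ 5997.2 / 11834 = 0.507 mm/yr.
Specimen B: 4011.7 mm / 0.507 mm per year = 7912.62 years ≈ 7913 varves.

7913 varves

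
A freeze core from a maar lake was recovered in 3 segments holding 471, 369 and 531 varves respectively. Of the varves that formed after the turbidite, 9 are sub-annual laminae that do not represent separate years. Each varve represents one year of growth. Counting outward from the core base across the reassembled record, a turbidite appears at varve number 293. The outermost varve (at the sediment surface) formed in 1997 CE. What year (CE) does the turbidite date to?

928 CE

Total varves = 471 + 369 + 531 = 1371.
The turbidite sits at varve 293 from the core base, so 1371 − 293 = 1078 varves formed after it.
1078 − 9 false = 1069 true varves after the turbidite.
The varve at the sediment surface is 1997 CE, so the turbidite dates to 1997 − 1069 = 928 CE.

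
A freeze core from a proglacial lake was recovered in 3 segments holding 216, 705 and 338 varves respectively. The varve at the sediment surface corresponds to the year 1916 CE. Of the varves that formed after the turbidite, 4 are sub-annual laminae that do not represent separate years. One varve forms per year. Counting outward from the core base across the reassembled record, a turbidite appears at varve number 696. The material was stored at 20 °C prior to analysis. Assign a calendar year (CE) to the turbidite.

1357 CE

Total varves = 216 + 705 + 338 = 1259.
1259 − 696 = 563 varves lie beyond the turbidite toward the sediment surface.
563 − 4 false = 559 true varves after the turbidite.
1916 − 559 = 1357 CE.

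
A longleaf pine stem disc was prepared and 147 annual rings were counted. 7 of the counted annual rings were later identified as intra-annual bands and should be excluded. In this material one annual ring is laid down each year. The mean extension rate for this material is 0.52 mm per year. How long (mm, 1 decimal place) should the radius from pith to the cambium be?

72.8 mm

After corrections the count is 147 − 7 = 140 annual rings.
Predicted length = 0.52 mm/year × 140 years = 72.8 mm.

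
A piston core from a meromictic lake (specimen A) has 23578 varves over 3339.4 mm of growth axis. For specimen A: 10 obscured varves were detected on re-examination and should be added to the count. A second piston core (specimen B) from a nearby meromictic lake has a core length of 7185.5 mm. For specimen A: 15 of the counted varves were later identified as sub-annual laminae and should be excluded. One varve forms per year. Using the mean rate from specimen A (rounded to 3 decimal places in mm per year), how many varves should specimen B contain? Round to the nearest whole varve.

Specimen A: correcting the raw count gives 23578 − 15 + 10 = 23573 true varves.
A: 3339.4 mm over 23573 years gives 3339.4 / 23573 ≈ 0.142 mm/year.
Specimen B: 7185.5 mm / 0.142 mm per year = 50602.11 years ≈ 50602 varves.

50602 varves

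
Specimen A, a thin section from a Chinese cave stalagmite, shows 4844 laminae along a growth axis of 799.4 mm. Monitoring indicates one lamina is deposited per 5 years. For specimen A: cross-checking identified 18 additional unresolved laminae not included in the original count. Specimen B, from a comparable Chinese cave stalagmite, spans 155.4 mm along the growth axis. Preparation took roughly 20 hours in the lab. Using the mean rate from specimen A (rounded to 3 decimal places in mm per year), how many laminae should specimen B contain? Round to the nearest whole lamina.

Specimen A: adjusted count: 4844 + 18 = 4862 laminae.
Specimen A: multiplying by 5 years per lamina: 4862 × 5 = 24310 years.
A: Extension rate ≈ 799.4 / 24310 = 0.033 mm per year.
B spans 155.4 / 0.033 = 4709.09 years; at 5 years per lamina that is 4709.09 / 5 ≈ 942 laminae.

942 laminae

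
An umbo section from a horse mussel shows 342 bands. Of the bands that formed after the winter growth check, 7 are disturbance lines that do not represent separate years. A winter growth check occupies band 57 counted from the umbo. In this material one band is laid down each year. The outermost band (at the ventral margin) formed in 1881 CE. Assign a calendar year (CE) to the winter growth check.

1603 CE

342 − 57 = 285 bands lie beyond the winter growth check toward the ventral margin.
285 − 7 false = 278 true bands after the winter growth check.
Counting back 278 years from 1881 CE places the winter growth check in 1881 − 278 = 1603 CE.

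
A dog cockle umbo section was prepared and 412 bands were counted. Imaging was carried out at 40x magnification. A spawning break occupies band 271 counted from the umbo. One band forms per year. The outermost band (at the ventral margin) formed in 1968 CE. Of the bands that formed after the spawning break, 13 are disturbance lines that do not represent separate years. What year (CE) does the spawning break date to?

1840 CE

Between band 271 and the ventral margin there are 412 − 271 = 141 bands.
Removing the 13 false bands leaves 141 − 13 = 128 true bands beyond the spawning break.
Counting back 128 years from 1968 CE places the spawning break in 1968 − 128 = 1840 CE.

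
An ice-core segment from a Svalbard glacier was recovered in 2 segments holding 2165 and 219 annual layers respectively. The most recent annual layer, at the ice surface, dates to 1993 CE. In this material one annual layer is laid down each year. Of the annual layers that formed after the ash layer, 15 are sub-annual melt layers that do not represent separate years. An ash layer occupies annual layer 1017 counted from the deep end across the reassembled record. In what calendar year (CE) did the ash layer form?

Total annual layers = 2165 + 219 = 2384.
The ash layer sits at annual layer 1017 from the deep end, so 2384 − 1017 = 1367 annual layers formed after it.
Removing the 15 false annual layers leaves 1367 − 15 = 1352 true annual layers beyond the ash layer.
Counting back 1352 years from 1993 CE places the ash layer in 1993 − 1352 = 641 CE.

641 CE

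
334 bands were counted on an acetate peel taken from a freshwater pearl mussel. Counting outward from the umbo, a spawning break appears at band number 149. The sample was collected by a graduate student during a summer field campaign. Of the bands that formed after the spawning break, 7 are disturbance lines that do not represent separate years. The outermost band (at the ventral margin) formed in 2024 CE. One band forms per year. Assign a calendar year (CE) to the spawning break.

The spawning break sits at band 149 from the umbo, so 334 − 149 = 185 bands formed after it.
Removing the 7 false bands leaves 185 − 7 = 178 true bands beyond the spawning break.
Counting back 178 years from 2024 CE places the spawning break in 2024 − 178 = 1846 CE.

1846 CE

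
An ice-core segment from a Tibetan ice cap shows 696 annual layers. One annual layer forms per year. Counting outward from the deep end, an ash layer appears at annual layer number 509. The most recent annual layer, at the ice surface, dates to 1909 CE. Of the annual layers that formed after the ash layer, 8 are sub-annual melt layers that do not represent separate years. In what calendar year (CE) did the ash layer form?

1730 CE

696 − 509 = 187 annual layers lie beyond the ash layer toward the ice surface.
187 − 8 false = 179 true annual layers after the ash layer.
1909 − 179 = 1730 CE.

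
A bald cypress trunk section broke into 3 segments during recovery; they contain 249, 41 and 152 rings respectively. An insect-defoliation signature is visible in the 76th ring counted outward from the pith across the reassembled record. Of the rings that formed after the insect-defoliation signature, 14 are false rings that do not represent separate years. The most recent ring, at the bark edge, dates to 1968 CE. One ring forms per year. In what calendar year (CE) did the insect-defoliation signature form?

Total rings = 249 + 41 + 152 = 442.
Between ring 76 and the bark edge there are 442 − 76 = 366 rings.
Excluding 14 false rings: 366 − 14 = 352.
The ring at the bark edge is 1968 CE, so the insect-defoliation signature dates to 1968 − 352 = 1616 CE.

1616 CE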